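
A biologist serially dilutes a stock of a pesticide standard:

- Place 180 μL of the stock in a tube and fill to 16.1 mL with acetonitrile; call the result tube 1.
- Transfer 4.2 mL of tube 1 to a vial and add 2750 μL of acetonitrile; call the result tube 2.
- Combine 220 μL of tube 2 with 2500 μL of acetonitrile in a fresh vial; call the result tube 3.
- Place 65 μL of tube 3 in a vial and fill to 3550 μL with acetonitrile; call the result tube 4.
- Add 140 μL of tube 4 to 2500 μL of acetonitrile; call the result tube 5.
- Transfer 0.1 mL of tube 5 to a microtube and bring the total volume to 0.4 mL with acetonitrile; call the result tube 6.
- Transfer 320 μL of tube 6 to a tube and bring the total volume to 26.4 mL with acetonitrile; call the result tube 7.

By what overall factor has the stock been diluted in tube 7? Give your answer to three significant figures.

Step 1: 180 μL brought to 16.1 mL → factor 16100/180 = 89.444
Step 2: 4.2 mL + 2750 μL = 6.95 mL total → factor 6.95/4.2 = 1.6548
Step 3: 220 μL + 2500 μL = 2720 μL total → factor 2720/220 = 12.364
Step 4: 65 μL brought to 3550 μL → factor 3550/65 = 54.615
Step 5: 140 μL + 2500 μL = 2640 μL total → factor 2640/140 = 18.857
Step 6: 0.1 mL brought to 0.4 mL → factor 0.4/0.1 = 4
Step 7: 320 μL brought to 26.4 mL → factor 26400/320 = 82.5
Overall dilution factor = 89.444 × 1.6548 × 12.364 × 54.615 × 18.857 × 4 × 82.5 = 6.2193 × 10^8

6.22 × 10^8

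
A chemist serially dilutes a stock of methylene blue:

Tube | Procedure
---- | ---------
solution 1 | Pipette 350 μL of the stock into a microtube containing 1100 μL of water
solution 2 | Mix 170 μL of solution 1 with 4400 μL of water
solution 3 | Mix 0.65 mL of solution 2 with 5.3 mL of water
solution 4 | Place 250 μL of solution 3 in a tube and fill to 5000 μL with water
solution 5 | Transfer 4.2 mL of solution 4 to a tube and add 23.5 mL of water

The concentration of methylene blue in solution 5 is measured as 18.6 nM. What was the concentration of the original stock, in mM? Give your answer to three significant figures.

2.50 mM

Step 1: 350 μL + 1100 μL = 1450 μL total → factor 1450/350 = 4.1429
Step 2: 170 μL + 4400 μL = 4570 μL total → factor 4570/170 = 26.882
Step 3: 0.65 mL + 5.3 mL = 5.95 mL total → factor 5.95/0.65 = 9.1538
Step 4: 250 μL brought to 5000 μL → factor 5000/250 = 20
Step 5: 4.2 mL + 23.5 mL = 27.7 mL total → factor 27.7/4.2 = 6.5952
Overall dilution factor = 4.1429 × 26.882 × 9.1538 × 20 × 6.5952 = 1.3447 × 10^5
Stock = 18.6 nM × 1.3447 × 10^5 = 2.501 × 10^6 nM = 2.50 mM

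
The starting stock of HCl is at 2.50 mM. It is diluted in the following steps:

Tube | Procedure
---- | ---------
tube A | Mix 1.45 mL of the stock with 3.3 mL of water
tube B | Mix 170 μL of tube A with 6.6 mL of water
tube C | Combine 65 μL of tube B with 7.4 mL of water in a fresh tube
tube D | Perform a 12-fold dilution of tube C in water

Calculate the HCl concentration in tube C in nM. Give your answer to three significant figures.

Step 1: 1.45 mL + 3.3 mL = 4.75 mL total → factor 4.75/1.45 = 3.2759
Step 2: 170 μL + 6.6 mL = 6770 μL total → factor 6770/170 = 39.824
Step 3: 65 μL + 7.4 mL = 7465 μL total → factor 7465/65 = 114.85
Dilution factor through tube C = 3.2759 × 39.824 × 114.85 = 14982
[tube C] = 2.50 mM / 14982 = 0.0001669 mM = 167 nM

167 nM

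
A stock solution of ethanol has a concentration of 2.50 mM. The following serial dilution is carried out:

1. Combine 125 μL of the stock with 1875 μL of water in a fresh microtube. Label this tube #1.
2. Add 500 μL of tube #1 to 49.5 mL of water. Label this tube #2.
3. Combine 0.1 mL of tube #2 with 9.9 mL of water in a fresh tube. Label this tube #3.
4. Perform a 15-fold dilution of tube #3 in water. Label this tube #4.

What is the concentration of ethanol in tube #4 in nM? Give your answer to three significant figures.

Step 1: 125 μL + 1875 μL = 2000 μL total → factor 2000/125 = 16
Step 2: 500 μL + 49.5 mL = 50000 μL total → factor 50000/500 = 100
Step 3: 0.1 mL + 9.9 mL = 10 mL total → factor 10/0.1 = 100
Step 4: 15-fold → factor 15
Overall dilution factor = 16 × 100 × 100 × 15 = 2.4 × 10^6
Final = 2.50 mM / 2.4 × 10^6 = 1.042 × 10^-6 mM = 1.04 nM

1.04 nM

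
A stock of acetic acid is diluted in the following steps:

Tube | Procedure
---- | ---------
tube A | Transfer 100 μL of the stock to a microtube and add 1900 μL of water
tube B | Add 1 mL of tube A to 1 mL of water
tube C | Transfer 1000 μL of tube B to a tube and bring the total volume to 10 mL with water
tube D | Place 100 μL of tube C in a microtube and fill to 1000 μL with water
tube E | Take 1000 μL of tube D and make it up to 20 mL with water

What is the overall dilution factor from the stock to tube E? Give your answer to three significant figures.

Step 1: 100 μL + 1900 μL = 2000 μL total → factor 2000/100 = 20
Step 2: 1 mL + 1 mL = 2 mL total → factor 2/1 = 2
Step 3: 1000 μL brought to 10 mL → factor 10000/1000 = 10
Step 4: 100 μL brought to 1000 μL → factor 1000/100 = 10
Step 5: 1000 μL brought to 20 mL → factor 20000/1000 = 20
Overall dilution factor = 20 × 2 × 10 × 10 × 20 = 80000

8.00 × 10^4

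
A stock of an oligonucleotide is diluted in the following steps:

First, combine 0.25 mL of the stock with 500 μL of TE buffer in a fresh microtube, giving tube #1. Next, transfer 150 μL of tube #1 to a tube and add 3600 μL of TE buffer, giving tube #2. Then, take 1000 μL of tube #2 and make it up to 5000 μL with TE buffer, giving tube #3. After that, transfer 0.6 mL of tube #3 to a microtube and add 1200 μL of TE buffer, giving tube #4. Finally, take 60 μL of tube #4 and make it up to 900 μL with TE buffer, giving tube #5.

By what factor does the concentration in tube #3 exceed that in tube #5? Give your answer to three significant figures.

45.0

Step 1: 0.25 mL + 500 μL = 0.75 mL total → factor 0.75/0.25 = 3
Step 2: 150 μL + 3600 μL = 3750 μL total → factor 3750/150 = 25
Step 3: 1000 μL brought to 5000 μL → factor 5000/1000 = 5
Step 4: 0.6 mL + 1200 μL = 1.8 mL total → factor 1.8/0.6 = 3
Step 5: 60 μL brought to 900 μL → factor 900/60 = 15
Dilution factor to tube #3 = 375; to tube #5 = 16875
[tube #3]/[tube #5] = (factor to tube #5)/(factor to tube #3) = 16875/375 = 45.0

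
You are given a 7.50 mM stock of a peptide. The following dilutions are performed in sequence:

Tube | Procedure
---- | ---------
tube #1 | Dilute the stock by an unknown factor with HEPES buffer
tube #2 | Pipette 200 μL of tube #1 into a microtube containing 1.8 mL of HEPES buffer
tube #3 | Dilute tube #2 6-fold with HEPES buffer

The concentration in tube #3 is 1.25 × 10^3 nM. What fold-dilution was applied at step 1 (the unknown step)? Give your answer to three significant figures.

Step 1: unknown factor x
Step 2: 200 μL + 1.8 mL = 2000 μL total → factor 2000/200 = 10
Step 3: 6-fold → factor 6
Product of known-step factors = 60
Overall factor = 7.50 mM / (1.25 × 10^3 nM) = 6000
x = 6000 / 60 = 100

100-fold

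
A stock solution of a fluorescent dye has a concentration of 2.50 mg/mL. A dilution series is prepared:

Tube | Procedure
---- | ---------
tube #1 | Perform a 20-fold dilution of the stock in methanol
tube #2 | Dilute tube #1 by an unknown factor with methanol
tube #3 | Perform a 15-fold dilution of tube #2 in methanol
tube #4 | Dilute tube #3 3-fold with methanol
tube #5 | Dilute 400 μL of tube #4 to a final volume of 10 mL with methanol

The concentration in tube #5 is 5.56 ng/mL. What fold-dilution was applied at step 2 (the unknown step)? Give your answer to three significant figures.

20.0-fold

Step 1: 20-fold → factor 20
Step 2: unknown factor x
Step 3: 15-fold → factor 15
Step 4: 3-fold → factor 3
Step 5: 400 μL brought to 10 mL → factor 10000/400 = 25
Product of known-step factors = 22500
Overall factor = 2.50 mg/mL / (5.56 ng/mL) = 4.4964 × 10^5
x = 4.4964 × 10^5 / 22500 = 20.0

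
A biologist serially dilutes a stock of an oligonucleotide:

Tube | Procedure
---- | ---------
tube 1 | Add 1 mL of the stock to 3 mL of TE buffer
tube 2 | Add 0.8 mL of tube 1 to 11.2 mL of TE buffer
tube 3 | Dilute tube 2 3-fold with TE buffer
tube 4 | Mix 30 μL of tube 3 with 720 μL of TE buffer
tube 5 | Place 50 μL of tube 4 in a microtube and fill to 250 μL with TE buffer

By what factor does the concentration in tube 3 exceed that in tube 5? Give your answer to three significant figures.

Step 1: 1 mL + 3 mL = 4 mL total → factor 4/1 = 4
Step 2: 0.8 mL + 11.2 mL = 12 mL total → factor 12/0.8 = 15
Step 3: 3-fold → factor 3
Step 4: 30 μL + 720 μL = 750 μL total → factor 750/30 = 25
Step 5: 50 μL brought to 250 μL → factor 250/50 = 5
Dilution factor to tube 3 = 180; to tube 5 = 22500
[tube 3]/[tube 5] = (factor to tube 5)/(factor to tube 3) = 22500/180 = 125

125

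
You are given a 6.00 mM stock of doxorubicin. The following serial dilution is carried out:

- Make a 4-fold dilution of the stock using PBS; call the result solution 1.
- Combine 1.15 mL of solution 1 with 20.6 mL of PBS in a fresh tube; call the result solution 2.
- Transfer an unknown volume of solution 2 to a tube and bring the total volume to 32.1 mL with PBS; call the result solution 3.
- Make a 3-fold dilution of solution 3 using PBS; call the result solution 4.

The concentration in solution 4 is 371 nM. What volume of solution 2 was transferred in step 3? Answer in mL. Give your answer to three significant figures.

Step 1: 4-fold → factor 4
Step 2: 1.15 mL + 20.6 mL = 21.75 mL total → factor 21.75/1.15 = 18.913
Step 3: v brought to 32.1 mL → factor = 32.1 mL/v
Step 4: 3-fold → factor 3
Product of known-step factors = 226.96
Overall factor = 6.00 mM / (371 nM) = 16173
Step-3 factor = 16173 / 226.96 = 71.258
v = 32.1 mL / 71.258 = 0.450 mL

0.450 mL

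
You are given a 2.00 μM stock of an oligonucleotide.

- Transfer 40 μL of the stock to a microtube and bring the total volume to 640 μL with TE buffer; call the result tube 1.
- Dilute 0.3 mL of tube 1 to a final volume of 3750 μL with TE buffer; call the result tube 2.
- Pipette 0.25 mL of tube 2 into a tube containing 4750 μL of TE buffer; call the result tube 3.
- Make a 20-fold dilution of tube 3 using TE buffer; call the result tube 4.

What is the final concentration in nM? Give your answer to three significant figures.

0.0250 nM

Step 1: 40 μL brought to 640 μL → factor 640/40 = 16
Step 2: 0.3 mL brought to 3750 μL → factor 3.75/0.3 = 12.5
Step 3: 0.25 mL + 4750 μL = 5 mL total → factor 5/0.25 = 20
Step 4: 20-fold → factor 20
Overall dilution factor = 16 × 12.5 × 20 × 20 = 80000
Final = 2.00 μM / 80000 = 2.500 × 10^-5 μM = 0.0250 nM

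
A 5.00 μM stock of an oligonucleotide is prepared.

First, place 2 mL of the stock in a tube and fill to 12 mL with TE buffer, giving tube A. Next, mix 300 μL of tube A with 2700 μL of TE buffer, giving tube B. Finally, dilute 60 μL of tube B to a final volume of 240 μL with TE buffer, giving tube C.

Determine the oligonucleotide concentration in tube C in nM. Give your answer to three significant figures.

Step 1: 2 mL brought to 12 mL → factor 12/2 = 6
Step 2: 300 μL + 2700 μL = 3000 μL total → factor 3000/300 = 10
Step 3: 60 μL brought to 240 μL → factor 240/60 = 4
Overall dilution factor = 6 × 10 × 4 = 240
Final = 5.00 μM / 240 = 0.02083 μM = 20.8 nM

20.8 nM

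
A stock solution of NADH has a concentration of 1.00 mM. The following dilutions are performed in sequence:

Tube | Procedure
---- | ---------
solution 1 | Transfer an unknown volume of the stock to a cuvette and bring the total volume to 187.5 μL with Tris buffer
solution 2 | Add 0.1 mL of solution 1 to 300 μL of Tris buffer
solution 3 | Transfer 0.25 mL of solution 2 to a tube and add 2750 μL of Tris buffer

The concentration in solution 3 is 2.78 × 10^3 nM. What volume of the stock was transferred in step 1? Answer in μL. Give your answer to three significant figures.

Step 1: v brought to 187.5 μL → factor = 187.5 μL/v
Step 2: 0.1 mL + 300 μL = 0.4 mL total → factor 0.4/0.1 = 4
Step 3: 0.25 mL + 2750 μL = 3 mL total → factor 3/0.25 = 12
Product of known-step factors = 48
Overall factor = 1.00 mM / (2.78 × 10^3 nM) = 359.71
Step-1 factor = 359.71 / 48 = 7.494
v = 187.5 μL / 7.494 = 25.0 μL

25.0 μL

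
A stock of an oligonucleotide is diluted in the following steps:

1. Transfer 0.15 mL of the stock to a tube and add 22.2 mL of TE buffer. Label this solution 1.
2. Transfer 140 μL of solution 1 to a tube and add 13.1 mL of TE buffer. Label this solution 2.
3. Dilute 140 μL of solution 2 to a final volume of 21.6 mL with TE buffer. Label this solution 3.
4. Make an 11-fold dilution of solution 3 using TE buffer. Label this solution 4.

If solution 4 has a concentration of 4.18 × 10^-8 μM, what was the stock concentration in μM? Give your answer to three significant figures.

1.00 μM

Step 1: 0.15 mL + 22.2 mL = 22.35 mL total → factor 22.35/0.15 = 149
Step 2: 140 μL + 13.1 mL = 13240 μL total → factor 13240/140 = 94.571
Step 3: 140 μL brought to 21.6 mL → factor 21600/140 = 154.29
Step 4: 11-fold → factor 11
Overall dilution factor = 149 × 94.571 × 154.29 × 11 = 2.3915 × 10^7
Stock = 4.18 × 10^-8 μM × 2.3915 × 10^7 = 1.00 μM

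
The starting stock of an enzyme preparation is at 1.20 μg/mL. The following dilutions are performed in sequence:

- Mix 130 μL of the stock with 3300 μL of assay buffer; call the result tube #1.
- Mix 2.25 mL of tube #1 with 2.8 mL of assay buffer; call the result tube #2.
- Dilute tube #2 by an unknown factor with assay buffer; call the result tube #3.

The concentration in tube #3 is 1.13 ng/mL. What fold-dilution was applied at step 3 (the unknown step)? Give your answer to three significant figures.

Step 1: 130 μL + 3300 μL = 3430 μL total → factor 3430/130 = 26.385
Step 2: 2.25 mL + 2.8 mL = 5.05 mL total → factor 5.05/2.25 = 2.2444
Step 3: unknown factor x
Product of known-step factors = 59.219
Overall factor = 1.20 μg/mL / (1.13 ng/mL) = 1061.9
x = 1061.9 / 59.219 = 17.9

17.9-fold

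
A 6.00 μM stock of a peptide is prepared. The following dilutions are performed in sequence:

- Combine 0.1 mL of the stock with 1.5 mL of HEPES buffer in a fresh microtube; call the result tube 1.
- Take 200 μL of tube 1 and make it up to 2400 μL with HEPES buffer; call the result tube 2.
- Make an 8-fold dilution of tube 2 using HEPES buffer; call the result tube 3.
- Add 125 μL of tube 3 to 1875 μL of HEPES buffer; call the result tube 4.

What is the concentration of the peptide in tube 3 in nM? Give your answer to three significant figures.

3.91 nM

Step 1: 0.1 mL + 1.5 mL = 1.6 mL total → factor 1.6/0.1 = 16
Step 2: 200 μL brought to 2400 μL → factor 2400/200 = 12
Step 3: 8-fold → factor 8
Dilution factor through tube 3 = 16 × 12 × 8 = 1536
[tube 3] = 6.00 μM / 1536 = 0.003906 μM = 3.91 nM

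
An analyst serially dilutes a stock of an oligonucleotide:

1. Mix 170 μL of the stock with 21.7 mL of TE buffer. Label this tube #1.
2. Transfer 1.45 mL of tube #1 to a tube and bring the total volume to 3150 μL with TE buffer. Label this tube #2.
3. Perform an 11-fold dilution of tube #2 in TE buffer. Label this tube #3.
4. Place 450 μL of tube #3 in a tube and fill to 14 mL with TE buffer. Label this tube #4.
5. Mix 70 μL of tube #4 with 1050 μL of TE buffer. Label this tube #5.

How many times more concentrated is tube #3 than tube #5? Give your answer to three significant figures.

498

Step 1: 170 μL + 21.7 mL = 21870 μL total → factor 21870/170 = 128.65
Step 2: 1.45 mL brought to 3150 μL → factor 3.15/1.45 = 2.1724
Step 3: 11-fold → factor 11
Step 4: 450 μL brought to 14 mL → factor 14000/450 = 31.111
Step 5: 70 μL + 1050 μL = 1120 μL total → factor 1120/70 = 16
Dilution factor to tube #3 = 3074.2; to tube #5 = 1.5303 × 10^6
[tube #3]/[tube #5] = (factor to tube #5)/(factor to tube #3) = 1.5303 × 10^6/3074.2 = 498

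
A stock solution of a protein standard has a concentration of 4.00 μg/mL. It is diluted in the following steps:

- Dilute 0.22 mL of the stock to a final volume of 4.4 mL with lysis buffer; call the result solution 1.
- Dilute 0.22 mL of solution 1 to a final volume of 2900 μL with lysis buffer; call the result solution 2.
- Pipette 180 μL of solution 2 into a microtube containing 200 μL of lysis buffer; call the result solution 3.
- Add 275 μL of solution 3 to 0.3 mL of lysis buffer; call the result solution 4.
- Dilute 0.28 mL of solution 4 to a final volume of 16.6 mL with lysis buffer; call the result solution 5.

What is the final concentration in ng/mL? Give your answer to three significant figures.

0.0580 ng/mL

Step 1: 0.22 mL brought to 4.4 mL → factor 4.4/0.22 = 20
Step 2: 0.22 mL brought to 2900 μL → factor 2.9/0.22 = 13.182
Step 3: 180 μL + 200 μL = 380 μL total → factor 380/180 = 2.1111
Step 4: 275 μL + 0.3 mL = 575 μL total → factor 575/275 = 2.0909
Step 5: 0.28 mL brought to 16.6 mL → factor 16.6/0.28 = 59.286
Overall dilution factor = 20 × 13.182 × 2.1111 × 2.0909 × 59.286 = 68992
Final = 4.00 μg/mL / 68992 = 5.798 × 10^-5 μg/mL = 0.0580 ng/mL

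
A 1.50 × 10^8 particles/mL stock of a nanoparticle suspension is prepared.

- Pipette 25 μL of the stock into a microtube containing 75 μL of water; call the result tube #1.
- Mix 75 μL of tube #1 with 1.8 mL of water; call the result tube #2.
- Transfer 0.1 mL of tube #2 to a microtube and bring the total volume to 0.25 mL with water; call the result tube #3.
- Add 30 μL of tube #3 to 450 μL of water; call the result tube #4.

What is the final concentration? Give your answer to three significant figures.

Step 1: 25 μL + 75 μL = 100 μL total → factor 100/25 = 4
Step 2: 75 μL + 1.8 mL = 1875 μL total → factor 1875/75 = 25
Step 3: 0.1 mL brought to 0.25 mL → factor 0.25/0.1 = 2.5
Step 4: 30 μL + 450 μL = 480 μL total → factor 480/30 = 16
Overall dilution factor = 4 × 25 × 2.5 × 16 = 4000
Final = 1.50 × 10^8 particles/mL / 4000 = 3.75 × 10^4 particles/mL

3.75 × 10^4 particles/mL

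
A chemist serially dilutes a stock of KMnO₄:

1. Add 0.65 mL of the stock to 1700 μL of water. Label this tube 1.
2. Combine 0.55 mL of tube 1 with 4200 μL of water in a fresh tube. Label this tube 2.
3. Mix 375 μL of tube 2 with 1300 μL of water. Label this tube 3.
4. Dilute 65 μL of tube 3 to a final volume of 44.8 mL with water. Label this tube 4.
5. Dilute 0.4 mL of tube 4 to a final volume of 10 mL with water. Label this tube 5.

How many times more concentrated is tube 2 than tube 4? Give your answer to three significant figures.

3.08 × 10^3

Step 1: 0.65 mL + 1700 μL = 2.35 mL total → factor 2.35/0.65 = 3.6154
Step 2: 0.55 mL + 4200 μL = 4.75 mL total → factor 4.75/0.55 = 8.6364
Step 3: 375 μL + 1300 μL = 1675 μL total → factor 1675/375 = 4.4667
Step 4: 65 μL brought to 44.8 mL → factor 44800/65 = 689.23
Dilution factor to tube 2 = 31.224; to tube 4 = 96124
[tube 2]/[tube 4] = (factor to tube 4)/(factor to tube 2) = 96124/31.224 = 3.08 × 10^3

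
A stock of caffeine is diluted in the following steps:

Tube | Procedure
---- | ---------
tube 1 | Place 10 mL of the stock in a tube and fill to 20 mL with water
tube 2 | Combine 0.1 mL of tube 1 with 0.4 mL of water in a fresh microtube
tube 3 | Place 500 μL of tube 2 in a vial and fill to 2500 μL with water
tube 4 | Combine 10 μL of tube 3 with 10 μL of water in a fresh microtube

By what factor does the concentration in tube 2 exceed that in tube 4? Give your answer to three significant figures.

10.0

Step 1: 10 mL brought to 20 mL → factor 20/10 = 2
Step 2: 0.1 mL + 0.4 mL = 0.5 mL total → factor 0.5/0.1 = 5
Step 3: 500 μL brought to 2500 μL → factor 2500/500 = 5
Step 4: 10 μL + 10 μL = 20 μL total → factor 20/10 = 2
Dilution factor to tube 2 = 10; to tube 4 = 100
[tube 2]/[tube 4] = (factor to tube 4)/(factor to tube 2) = 100/10 = 10.0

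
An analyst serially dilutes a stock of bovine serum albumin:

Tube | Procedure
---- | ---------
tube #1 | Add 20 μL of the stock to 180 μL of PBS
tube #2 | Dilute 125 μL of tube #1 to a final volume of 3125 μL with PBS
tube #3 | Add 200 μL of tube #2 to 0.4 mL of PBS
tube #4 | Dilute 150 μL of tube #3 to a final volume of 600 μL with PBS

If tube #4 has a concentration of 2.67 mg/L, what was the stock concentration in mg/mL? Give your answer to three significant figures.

Step 1: 20 μL + 180 μL = 200 μL total → factor 200/20 = 10
Step 2: 125 μL brought to 3125 μL → factor 3125/125 = 25
Step 3: 200 μL + 0.4 mL = 600 μL total → factor 600/200 = 3
Step 4: 150 μL brought to 600 μL → factor 600/150 = 4
Overall dilution factor = 10 × 25 × 3 × 4 = 3000
Stock = 2.67 mg/L × 3000 = 8010 mg/L = 8.01 mg/mL

8.01 mg/mL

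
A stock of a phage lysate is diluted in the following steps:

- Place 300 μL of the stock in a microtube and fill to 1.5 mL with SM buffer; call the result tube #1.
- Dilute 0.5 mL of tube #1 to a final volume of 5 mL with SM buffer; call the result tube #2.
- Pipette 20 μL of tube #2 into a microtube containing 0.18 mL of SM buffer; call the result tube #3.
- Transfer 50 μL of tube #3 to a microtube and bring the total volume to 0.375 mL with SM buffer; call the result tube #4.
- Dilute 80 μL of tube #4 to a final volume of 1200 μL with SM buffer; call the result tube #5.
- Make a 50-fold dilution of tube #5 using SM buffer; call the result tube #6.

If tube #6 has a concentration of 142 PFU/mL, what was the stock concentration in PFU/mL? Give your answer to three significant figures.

Step 1: 300 μL brought to 1.5 mL → factor 1500/300 = 5
Step 2: 0.5 mL brought to 5 mL → factor 5/0.5 = 10
Step 3: 20 μL + 0.18 mL = 200 μL total → factor 200/20 = 10
Step 4: 50 μL brought to 0.375 mL → factor 375/50 = 7.5
Step 5: 80 μL brought to 1200 μL → factor 1200/80 = 15
Step 6: 50-fold → factor 50
Overall dilution factor = 5 × 10 × 10 × 7.5 × 15 × 50 = 2.8125 × 10^6
Stock = 142 PFU/mL × 2.8125 × 10^6 = 3.99 × 10^8 PFU/mL

3.99 × 10^8 PFU/mL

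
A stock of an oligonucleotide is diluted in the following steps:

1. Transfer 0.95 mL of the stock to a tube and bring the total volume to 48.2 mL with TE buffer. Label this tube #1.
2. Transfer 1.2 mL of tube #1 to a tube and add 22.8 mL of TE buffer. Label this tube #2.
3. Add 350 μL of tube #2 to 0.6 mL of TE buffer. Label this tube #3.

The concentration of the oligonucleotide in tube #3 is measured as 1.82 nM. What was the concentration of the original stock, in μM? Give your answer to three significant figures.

5.01 μM

Step 1: 0.95 mL brought to 48.2 mL → factor 48.2/0.95 = 50.737
Step 2: 1.2 mL + 22.8 mL = 24 mL total → factor 24/1.2 = 20
Step 3: 350 μL + 0.6 mL = 950 μL total → factor 950/350 = 2.7143
Overall dilution factor = 50.737 × 20 × 2.7143 = 2754.3
Stock = 1.82 nM × 2754.3 = 5013 nM = 5.01 μM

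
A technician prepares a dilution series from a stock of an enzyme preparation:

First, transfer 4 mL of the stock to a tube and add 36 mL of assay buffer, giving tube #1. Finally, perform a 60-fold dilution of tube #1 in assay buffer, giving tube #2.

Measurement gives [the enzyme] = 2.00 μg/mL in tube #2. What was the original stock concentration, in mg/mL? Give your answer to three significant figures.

1.20 mg/mL

Step 1: 4 mL + 36 mL = 40 mL total → factor 40/4 = 10
Step 2: 60-fold → factor 60
Overall dilution factor = 10 × 60 = 600
Stock = 2.00 μg/mL × 600 = 1200 μg/mL = 1.20 mg/mL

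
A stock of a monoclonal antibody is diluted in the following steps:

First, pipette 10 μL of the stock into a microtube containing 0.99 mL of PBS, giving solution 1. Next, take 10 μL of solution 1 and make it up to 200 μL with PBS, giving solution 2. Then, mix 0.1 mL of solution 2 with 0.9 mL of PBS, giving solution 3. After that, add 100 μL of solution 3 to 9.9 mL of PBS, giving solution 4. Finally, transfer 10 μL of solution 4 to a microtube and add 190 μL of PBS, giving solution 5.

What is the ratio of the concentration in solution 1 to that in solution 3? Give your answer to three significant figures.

200

Step 1: 10 μL + 0.99 mL = 1000 μL total → factor 1000/10 = 100
Step 2: 10 μL brought to 200 μL → factor 200/10 = 20
Step 3: 0.1 mL + 0.9 mL = 1 mL total → factor 1/0.1 = 10
Dilution factor to solution 1 = 100; to solution 3 = 20000
[solution 1]/[solution 3] = (factor to solution 3)/(factor to solution 1) = 20000/100 = 200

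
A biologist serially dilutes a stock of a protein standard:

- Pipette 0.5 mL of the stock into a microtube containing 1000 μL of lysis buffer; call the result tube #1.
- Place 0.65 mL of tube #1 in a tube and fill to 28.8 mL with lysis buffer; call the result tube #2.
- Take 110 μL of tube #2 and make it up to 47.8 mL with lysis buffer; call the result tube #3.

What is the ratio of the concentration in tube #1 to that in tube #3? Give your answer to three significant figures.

1.93 × 10^4

Step 1: 0.5 mL + 1000 μL = 1.5 mL total → factor 1.5/0.5 = 3
Step 2: 0.65 mL brought to 28.8 mL → factor 28.8/0.65 = 44.308
Step 3: 110 μL brought to 47.8 mL → factor 47800/110 = 434.55
Dilution factor to tube #1 = 3; to tube #3 = 57761
[tube #1]/[tube #3] = (factor to tube #3)/(factor to tube #1) = 57761/3 = 1.93 × 10^4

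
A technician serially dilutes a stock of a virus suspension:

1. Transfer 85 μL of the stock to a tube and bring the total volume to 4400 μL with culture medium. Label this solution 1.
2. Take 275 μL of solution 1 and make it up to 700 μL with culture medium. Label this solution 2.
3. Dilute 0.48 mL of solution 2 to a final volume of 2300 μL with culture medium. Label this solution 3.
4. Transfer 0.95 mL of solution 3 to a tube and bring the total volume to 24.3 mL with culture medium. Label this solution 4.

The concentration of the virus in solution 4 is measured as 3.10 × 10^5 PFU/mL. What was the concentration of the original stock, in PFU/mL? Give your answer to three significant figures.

5.01 × 10^9 PFU/mL

Step 1: 85 μL brought to 4400 μL → factor 4400/85 = 51.765
Step 2: 275 μL brought to 700 μL → factor 700/275 = 2.5455
Step 3: 0.48 mL brought to 2300 μL → factor 2.3/0.48 = 4.7917
Step 4: 0.95 mL brought to 24.3 mL → factor 24.3/0.95 = 25.579
Overall dilution factor = 51.765 × 2.5455 × 4.7917 × 25.579 = 16150
Stock = 3.10 × 10^5 PFU/mL × 16150 = 5.01 × 10^9 PFU/mL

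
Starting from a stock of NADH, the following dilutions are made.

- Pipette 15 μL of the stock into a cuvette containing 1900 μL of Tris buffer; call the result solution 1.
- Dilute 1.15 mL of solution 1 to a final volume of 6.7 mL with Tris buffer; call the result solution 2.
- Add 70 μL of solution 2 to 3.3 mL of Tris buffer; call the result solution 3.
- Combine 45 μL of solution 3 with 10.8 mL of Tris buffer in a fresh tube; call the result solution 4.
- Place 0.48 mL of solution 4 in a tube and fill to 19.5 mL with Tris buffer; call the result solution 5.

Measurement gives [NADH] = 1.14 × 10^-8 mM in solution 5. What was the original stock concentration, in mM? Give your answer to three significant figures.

Step 1: 15 μL + 1900 μL = 1915 μL total → factor 1915/15 = 127.67
Step 2: 1.15 mL brought to 6.7 mL → factor 6.7/1.15 = 5.8261
Step 3: 70 μL + 3.3 mL = 3370 μL total → factor 3370/70 = 48.143
Step 4: 45 μL + 10.8 mL = 10845 μL total → factor 10845/45 = 241
Step 5: 0.48 mL brought to 19.5 mL → factor 19.5/0.48 = 40.625
Overall dilution factor = 127.67 × 5.8261 × 48.143 × 241 × 40.625 = 3.5059 × 10^8
Stock = 1.14 × 10^-8 mM × 3.5059 × 10^8 = 4.00 mM

4.00 mM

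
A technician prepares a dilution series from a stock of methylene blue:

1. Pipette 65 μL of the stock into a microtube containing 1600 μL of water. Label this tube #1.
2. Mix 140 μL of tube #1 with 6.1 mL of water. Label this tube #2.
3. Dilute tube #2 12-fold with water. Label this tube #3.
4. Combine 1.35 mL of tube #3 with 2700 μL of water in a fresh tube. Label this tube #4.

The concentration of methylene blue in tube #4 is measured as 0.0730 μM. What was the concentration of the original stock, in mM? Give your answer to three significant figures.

3.00 mM

Step 1: 65 μL + 1600 μL = 1665 μL total → factor 1665/65 = 25.615
Step 2: 140 μL + 6.1 mL = 6240 μL total → factor 6240/140 = 44.571
Step 3: 12-fold → factor 12
Step 4: 1.35 mL + 2700 μL = 4.05 mL total → factor 4.05/1.35 = 3
Overall dilution factor = 25.615 × 44.571 × 12 × 3 = 41102
Stock = 0.0730 μM × 41102 = 3000 μM = 3.00 mM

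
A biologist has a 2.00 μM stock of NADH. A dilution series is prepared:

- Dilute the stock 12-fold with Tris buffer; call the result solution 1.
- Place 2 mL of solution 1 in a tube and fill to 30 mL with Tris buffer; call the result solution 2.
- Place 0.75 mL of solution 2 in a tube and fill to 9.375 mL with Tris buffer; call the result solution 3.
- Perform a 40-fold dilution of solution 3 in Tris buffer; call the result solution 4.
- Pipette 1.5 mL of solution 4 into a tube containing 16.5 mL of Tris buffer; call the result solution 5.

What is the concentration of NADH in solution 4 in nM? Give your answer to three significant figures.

Step 1: 12-fold → factor 12
Step 2: 2 mL brought to 30 mL → factor 30/2 = 15
Step 3: 0.75 mL brought to 9.375 mL → factor 9.375/0.75 = 12.5
Step 4: 40-fold → factor 40
Dilution factor through solution 4 = 12 × 15 × 12.5 × 40 = 90000
[solution 4] = 2.00 μM / 90000 = 2.222 × 10^-5 μM = 0.0222 nM

0.0222 nM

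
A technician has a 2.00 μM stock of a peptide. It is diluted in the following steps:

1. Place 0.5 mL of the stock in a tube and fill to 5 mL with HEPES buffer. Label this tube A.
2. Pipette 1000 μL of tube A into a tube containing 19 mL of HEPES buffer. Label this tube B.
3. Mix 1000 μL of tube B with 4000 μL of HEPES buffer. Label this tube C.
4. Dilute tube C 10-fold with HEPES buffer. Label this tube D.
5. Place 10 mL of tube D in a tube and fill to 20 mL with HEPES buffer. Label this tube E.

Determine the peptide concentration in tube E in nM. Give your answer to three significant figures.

0.100 nM

Step 1: 0.5 mL brought to 5 mL → factor 5/0.5 = 10
Step 2: 1000 μL + 19 mL = 20000 μL total → factor 20000/1000 = 20
Step 3: 1000 μL + 4000 μL = 5000 μL total → factor 5000/1000 = 5
Step 4: 10-fold → factor 10
Step 5: 10 mL brought to 20 mL → factor 20/10 = 2
Overall dilution factor = 10 × 20 × 5 × 10 × 2 = 20000
Final = 2.00 μM / 20000 = 0.0001000 μM = 0.100 nM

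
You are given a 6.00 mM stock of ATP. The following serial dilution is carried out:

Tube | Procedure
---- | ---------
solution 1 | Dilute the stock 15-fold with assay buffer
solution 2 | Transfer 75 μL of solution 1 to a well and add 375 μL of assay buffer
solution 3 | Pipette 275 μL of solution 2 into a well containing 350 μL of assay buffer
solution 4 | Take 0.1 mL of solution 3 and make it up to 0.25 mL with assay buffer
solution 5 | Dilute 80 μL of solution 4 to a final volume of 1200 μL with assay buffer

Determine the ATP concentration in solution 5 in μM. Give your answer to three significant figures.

Step 1: 15-fold → factor 15
Step 2: 75 μL + 375 μL = 450 μL total → factor 450/75 = 6
Step 3: 275 μL + 350 μL = 625 μL total → factor 625/275 = 2.2727
Step 4: 0.1 mL brought to 0.25 mL → factor 0.25/0.1 = 2.5
Step 5: 80 μL brought to 1200 μL → factor 1200/80 = 15
Overall dilution factor = 15 × 6 × 2.2727 × 2.5 × 15 = 7670.5
Final = 6.00 mM / 7670.5 = 0.0007822 mM = 0.782 μM

0.782 μM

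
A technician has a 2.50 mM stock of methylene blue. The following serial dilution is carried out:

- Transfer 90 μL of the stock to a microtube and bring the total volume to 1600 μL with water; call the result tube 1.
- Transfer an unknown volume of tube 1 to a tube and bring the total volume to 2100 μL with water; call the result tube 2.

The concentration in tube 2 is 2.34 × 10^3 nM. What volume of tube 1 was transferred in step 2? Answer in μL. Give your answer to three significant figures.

34.9 μL

Step 1: 90 μL brought to 1600 μL → factor 1600/90 = 17.778
Step 2: v brought to 2100 μL → factor = 2100 μL/v
Product of known-step factors = 17.778
Overall factor = 2.50 mM / (2.34 × 10^3 nM) = 1068.4
Step-2 factor = 1068.4 / 17.778 = 60.096
v = 2100 μL / 60.096 = 34.9 μL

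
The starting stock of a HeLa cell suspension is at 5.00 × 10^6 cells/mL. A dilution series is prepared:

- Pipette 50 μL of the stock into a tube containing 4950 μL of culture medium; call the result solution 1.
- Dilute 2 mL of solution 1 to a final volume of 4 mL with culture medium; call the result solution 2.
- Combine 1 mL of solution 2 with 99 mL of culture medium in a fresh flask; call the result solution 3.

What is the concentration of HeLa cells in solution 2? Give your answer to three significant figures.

Step 1: 50 μL + 4950 μL = 5000 μL total → factor 5000/50 = 100
Step 2: 2 mL brought to 4 mL → factor 4/2 = 2
Dilution factor through solution 2 = 100 × 2 = 200
[solution 2] = 5.00 × 10^6 cells/mL / 200 = 2.50 × 10^4 cells/mL

2.50 × 10^4 cells/mL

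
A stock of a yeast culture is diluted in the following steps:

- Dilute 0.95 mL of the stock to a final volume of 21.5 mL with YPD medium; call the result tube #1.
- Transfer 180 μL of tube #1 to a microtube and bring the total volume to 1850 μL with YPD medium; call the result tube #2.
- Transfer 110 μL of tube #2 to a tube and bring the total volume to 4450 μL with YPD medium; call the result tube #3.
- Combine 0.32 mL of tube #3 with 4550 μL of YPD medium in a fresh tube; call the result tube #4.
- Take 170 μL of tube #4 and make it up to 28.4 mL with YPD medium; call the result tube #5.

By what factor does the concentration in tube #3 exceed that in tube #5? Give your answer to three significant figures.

Step 1: 0.95 mL brought to 21.5 mL → factor 21.5/0.95 = 22.632
Step 2: 180 μL brought to 1850 μL → factor 1850/180 = 10.278
Step 3: 110 μL brought to 4450 μL → factor 4450/110 = 40.455
Step 4: 0.32 mL + 4550 μL = 4.87 mL total → factor 4.87/0.32 = 15.219
Step 5: 170 μL brought to 28.4 mL → factor 28400/170 = 167.06
Dilution factor to tube #3 = 9409.8; to tube #5 = 2.3924 × 10^7
[tube #3]/[tube #5] = (factor to tube #5)/(factor to tube #3) = 2.3924 × 10^7/9409.8 = 2.54 × 10^3

2.54 × 10^3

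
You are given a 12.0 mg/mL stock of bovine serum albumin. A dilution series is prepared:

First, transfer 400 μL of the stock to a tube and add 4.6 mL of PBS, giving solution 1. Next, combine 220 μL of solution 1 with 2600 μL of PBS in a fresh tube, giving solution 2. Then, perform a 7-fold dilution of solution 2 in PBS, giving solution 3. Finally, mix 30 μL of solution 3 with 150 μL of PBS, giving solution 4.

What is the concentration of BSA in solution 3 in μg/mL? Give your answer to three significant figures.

Step 1: 400 μL + 4.6 mL = 5000 μL total → factor 5000/400 = 12.5
Step 2: 220 μL + 2600 μL = 2820 μL total → factor 2820/220 = 12.818
Step 3: 7-fold → factor 7
Dilution factor through solution 3 = 12.5 × 12.818 × 7 = 1121.6
[solution 3] = 12.0 mg/mL / 1121.6 = 0.01070 mg/mL = 10.7 μg/mL

10.7 μg/mL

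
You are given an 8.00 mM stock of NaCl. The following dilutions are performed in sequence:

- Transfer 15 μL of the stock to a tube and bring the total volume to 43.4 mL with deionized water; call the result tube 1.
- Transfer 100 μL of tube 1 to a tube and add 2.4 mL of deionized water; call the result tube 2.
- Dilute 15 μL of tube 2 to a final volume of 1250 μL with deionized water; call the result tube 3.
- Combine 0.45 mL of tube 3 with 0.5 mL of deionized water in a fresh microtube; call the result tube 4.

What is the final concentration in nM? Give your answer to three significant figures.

Step 1: 15 μL brought to 43.4 mL → factor 43400/15 = 2893.3
Step 2: 100 μL + 2.4 mL = 2500 μL total → factor 2500/100 = 25
Step 3: 15 μL brought to 1250 μL → factor 1250/15 = 83.333
Step 4: 0.45 mL + 0.5 mL = 0.95 mL total → factor 0.95/0.45 = 2.1111
Overall dilution factor = 2893.3 × 25 × 83.333 × 2.1111 = 1.2725 × 10^7
Final = 8.00 mM / 1.2725 × 10^7 = 6.287 × 10^-7 mM = 0.629 nM

0.629 nM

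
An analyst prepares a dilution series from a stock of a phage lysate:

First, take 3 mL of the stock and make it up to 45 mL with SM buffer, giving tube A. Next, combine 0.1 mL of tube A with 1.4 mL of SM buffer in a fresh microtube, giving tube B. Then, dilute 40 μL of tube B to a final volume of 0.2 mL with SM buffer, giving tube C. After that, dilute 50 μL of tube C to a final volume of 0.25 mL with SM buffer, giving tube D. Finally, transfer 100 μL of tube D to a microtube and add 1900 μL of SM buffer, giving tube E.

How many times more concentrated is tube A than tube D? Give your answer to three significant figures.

375

Step 1: 3 mL brought to 45 mL → factor 45/3 = 15
Step 2: 0.1 mL + 1.4 mL = 1.5 mL total → factor 1.5/0.1 = 15
Step 3: 40 μL brought to 0.2 mL → factor 200/40 = 5
Step 4: 50 μL brought to 0.25 mL → factor 250/50 = 5
Dilution factor to tube A = 15; to tube D = 5625
[tube A]/[tube D] = (factor to tube D)/(factor to tube A) = 5625/15 = 375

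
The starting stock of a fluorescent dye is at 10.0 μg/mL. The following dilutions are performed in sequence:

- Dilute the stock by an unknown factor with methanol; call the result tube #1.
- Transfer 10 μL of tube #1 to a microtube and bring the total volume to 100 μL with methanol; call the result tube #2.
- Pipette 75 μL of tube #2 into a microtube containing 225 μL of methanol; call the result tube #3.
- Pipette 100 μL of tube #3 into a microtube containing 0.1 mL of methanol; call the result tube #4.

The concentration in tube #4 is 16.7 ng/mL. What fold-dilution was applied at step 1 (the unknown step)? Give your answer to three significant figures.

7.49-fold

Step 1: unknown factor x
Step 2: 10 μL brought to 100 μL → factor 100/10 = 10
Step 3: 75 μL + 225 μL = 300 μL total → factor 300/75 = 4
Step 4: 100 μL + 0.1 mL = 200 μL total → factor 200/100 = 2
Product of known-step factors = 80
Overall factor = 10.0 μg/mL / (16.7 ng/mL) = 598.8
x = 598.8 / 80 = 7.49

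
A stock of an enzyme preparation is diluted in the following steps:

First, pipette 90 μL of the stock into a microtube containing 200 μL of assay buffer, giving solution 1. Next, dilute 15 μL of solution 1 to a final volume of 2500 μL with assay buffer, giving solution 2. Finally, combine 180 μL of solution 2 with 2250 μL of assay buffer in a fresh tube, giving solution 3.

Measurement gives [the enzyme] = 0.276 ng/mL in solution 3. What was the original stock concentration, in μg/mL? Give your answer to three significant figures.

Step 1: 90 μL + 200 μL = 290 μL total → factor 290/90 = 3.2222
Step 2: 15 μL brought to 2500 μL → factor 2500/15 = 166.67
Step 3: 180 μL + 2250 μL = 2430 μL total → factor 2430/180 = 13.5
Overall dilution factor = 3.2222 × 166.67 × 13.5 = 7250
Stock = 0.276 ng/mL × 7250 = 2001 ng/mL = 2.00 μg/mL

2.00 μg/mL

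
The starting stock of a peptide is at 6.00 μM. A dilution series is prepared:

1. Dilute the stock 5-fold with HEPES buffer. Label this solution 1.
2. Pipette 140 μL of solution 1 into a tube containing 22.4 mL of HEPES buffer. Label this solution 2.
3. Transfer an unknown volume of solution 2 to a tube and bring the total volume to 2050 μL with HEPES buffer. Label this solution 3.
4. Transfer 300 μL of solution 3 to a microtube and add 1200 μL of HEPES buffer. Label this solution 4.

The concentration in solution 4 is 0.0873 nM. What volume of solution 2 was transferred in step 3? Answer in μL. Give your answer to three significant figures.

Step 1: 5-fold → factor 5
Step 2: 140 μL + 22.4 mL = 22540 μL total → factor 22540/140 = 161
Step 3: v brought to 2050 μL → factor = 2050 μL/v
Step 4: 300 μL + 1200 μL = 1500 μL total → factor 1500/300 = 5
Product of known-step factors = 4025
Overall factor = 6.00 μM / (0.0873 nM) = 68729
Step-3 factor = 68729 / 4025 = 17.075
v = 2050 μL / 17.075 = 120 μL

120 μL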